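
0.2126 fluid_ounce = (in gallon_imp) 0.001383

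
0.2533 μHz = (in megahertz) 2.533e-13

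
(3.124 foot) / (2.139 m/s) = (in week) 7.36e-07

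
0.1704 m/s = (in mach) 0.0005004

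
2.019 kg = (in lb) 4.451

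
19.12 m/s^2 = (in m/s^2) 19.12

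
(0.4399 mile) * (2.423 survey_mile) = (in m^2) 2.761e+06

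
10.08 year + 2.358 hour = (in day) 3679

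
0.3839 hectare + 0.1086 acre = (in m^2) 4278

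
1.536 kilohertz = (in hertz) 1536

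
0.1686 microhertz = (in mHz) 0.0001686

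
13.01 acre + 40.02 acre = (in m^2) 2.146e+05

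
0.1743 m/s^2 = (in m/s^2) 0.1743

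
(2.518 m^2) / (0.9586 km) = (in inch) 0.1034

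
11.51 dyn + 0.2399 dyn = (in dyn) 11.75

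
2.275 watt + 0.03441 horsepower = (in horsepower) 0.03746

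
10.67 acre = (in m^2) 4.318e+04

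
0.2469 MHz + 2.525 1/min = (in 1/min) 1.481e+07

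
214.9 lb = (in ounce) 3438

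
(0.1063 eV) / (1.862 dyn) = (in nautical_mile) 4.939e-19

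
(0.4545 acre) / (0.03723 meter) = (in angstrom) 4.94e+14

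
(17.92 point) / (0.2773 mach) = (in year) 2.123e-12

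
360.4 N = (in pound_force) 81.02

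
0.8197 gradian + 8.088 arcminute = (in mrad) 15.23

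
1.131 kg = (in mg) 1.131e+06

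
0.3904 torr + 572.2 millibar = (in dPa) 5.727e+05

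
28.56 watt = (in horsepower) 0.0383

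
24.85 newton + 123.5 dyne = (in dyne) 2.485e+06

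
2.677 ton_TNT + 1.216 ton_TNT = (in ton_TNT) 3.893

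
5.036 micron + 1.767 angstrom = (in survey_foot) 1.652e-05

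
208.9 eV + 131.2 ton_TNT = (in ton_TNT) 131.2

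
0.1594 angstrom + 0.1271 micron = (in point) 0.0003603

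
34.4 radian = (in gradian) 2190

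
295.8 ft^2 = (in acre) 0.006791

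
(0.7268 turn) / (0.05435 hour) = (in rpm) 0.2229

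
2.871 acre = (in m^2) 1.162e+04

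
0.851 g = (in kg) 0.000851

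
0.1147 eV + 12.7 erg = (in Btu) 1.204e-09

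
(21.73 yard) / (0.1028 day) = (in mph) 0.005004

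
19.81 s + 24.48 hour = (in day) 1.02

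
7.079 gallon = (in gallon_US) 7.079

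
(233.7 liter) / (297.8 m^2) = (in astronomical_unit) 5.246e-15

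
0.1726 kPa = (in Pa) 172.6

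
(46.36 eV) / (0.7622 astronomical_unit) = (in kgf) 6.643e-30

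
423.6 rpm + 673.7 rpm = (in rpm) 1097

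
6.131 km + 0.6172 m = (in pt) 1.738e+07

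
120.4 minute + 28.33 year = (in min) 1.489e+07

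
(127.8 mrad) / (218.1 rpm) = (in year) 1.774e-10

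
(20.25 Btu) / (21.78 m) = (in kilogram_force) 100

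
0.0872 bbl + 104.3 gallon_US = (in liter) 408.7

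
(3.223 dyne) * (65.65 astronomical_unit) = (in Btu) 3e+05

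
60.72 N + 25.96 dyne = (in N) 60.72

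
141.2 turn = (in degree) 5.083e+04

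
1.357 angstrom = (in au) 9.071e-22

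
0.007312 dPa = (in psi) 1.061e-07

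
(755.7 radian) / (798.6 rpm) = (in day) 0.0001046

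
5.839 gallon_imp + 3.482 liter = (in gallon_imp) 6.605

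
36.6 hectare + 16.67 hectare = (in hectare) 53.27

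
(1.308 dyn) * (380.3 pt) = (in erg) 17.55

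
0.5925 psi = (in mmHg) 30.64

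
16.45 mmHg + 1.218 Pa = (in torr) 16.46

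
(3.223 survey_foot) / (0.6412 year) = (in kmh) 1.749e-07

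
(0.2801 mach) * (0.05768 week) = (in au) 2.224e-05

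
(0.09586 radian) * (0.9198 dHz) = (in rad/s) 0.008817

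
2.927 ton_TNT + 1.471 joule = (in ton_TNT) 2.927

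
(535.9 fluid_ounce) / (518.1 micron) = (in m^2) 30.59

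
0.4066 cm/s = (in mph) 0.009095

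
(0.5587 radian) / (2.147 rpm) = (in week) 4.109e-06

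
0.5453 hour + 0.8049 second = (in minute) 32.73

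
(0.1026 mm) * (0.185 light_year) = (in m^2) 1.796e+11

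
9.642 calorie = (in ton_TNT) 9.642e-09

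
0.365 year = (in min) 1.918e+05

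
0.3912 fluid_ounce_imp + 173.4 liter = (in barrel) 1.091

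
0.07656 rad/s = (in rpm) 0.7311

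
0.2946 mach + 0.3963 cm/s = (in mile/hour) 224.4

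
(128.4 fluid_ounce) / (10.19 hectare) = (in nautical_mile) 2.012e-11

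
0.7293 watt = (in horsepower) 0.000978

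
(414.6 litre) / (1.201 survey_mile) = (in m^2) 0.0002145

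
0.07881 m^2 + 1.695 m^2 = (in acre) 0.0004383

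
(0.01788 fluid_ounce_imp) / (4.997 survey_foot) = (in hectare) 3.335e-11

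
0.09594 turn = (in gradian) 38.38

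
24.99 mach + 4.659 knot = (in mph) 1.904e+04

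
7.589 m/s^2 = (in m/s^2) 7.589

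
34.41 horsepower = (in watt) 2.566e+04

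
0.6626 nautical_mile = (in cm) 1.227e+05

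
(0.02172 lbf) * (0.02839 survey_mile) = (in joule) 4.414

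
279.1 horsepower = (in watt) 2.081e+05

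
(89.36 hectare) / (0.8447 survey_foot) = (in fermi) 3.471e+21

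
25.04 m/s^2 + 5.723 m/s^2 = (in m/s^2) 30.76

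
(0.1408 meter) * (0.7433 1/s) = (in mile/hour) 0.2341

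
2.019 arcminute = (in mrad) 0.5873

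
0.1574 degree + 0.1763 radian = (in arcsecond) 3.693e+04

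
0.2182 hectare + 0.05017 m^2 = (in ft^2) 2.349e+04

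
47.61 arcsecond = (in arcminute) 0.7935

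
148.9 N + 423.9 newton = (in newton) 572.8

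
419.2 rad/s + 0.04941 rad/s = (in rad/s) 419.2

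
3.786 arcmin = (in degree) 0.0631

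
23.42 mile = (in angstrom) 3.769e+14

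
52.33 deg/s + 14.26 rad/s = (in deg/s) 869.4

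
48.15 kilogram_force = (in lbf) 106.2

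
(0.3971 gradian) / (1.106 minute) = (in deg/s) 0.005386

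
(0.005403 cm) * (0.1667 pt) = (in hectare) 3.177e-13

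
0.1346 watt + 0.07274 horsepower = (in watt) 54.38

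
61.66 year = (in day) 2.251e+04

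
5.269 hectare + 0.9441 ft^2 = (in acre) 13.02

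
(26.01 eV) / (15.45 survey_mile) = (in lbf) 3.768e-23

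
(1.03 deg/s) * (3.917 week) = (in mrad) 4.259e+07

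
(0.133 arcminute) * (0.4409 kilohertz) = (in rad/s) 0.01706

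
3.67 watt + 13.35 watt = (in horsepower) 0.02282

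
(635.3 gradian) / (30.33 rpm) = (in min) 0.05237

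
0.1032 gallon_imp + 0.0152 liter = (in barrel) 0.003047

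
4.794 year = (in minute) 2.52e+06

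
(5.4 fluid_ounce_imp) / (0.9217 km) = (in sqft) 1.792e-06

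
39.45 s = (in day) 0.0004566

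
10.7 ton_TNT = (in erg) 4.477e+17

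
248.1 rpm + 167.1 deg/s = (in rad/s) 28.9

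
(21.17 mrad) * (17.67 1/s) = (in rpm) 3.572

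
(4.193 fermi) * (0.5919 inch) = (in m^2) 6.304e-17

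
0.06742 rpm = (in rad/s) 0.00706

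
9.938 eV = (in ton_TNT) 3.806e-28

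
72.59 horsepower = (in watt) 5.413e+04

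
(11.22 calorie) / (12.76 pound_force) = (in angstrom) 8.271e+09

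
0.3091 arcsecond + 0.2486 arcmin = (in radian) 7.381e-05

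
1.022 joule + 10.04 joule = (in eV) 6.904e+19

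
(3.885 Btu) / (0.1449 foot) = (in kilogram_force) 9464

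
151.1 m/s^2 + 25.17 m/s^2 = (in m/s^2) 176.3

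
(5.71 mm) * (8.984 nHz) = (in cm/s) 5.13e-09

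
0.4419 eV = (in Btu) 6.711e-23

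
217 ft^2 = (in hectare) 0.002016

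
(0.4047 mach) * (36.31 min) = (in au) 2.007e-06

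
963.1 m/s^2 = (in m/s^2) 963.1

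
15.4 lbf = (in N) 68.5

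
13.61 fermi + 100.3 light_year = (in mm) 9.489e+20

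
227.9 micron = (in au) 1.523e-15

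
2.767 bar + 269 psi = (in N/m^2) 2.131e+06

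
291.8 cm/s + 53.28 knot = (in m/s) 30.33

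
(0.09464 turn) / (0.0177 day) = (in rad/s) 0.0003888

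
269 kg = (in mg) 2.69e+08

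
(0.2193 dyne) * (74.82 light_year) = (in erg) 1.552e+19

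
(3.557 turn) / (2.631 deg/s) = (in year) 1.543e-05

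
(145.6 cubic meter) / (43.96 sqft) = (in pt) 1.011e+05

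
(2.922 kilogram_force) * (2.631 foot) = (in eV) 1.434e+20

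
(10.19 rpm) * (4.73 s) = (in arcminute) 1.735e+04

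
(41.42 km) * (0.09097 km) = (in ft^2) 4.056e+07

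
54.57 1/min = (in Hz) 0.9095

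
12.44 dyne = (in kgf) 1.269e-05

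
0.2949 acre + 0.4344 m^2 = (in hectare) 0.1194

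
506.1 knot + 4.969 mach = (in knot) 3795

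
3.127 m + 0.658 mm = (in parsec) 1.014e-16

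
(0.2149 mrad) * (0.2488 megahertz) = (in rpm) 510.6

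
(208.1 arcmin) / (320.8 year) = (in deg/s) 3.428e-10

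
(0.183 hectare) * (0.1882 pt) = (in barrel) 0.7642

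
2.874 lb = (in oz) 45.98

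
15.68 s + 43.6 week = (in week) 43.6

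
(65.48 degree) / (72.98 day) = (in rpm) 1.731e-06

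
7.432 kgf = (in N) 72.88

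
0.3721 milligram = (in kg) 3.721e-07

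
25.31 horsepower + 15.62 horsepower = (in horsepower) 40.93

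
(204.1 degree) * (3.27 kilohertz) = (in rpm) 1.112e+05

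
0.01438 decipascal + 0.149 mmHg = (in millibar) 0.1987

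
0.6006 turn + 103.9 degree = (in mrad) 5587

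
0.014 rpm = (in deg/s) 0.084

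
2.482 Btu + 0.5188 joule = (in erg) 2.619e+10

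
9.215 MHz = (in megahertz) 9.215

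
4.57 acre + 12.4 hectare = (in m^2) 1.425e+05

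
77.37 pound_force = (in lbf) 77.37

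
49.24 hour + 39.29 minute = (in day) 2.079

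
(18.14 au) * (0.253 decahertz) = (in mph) 1.536e+13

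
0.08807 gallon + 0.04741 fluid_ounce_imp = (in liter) 0.3347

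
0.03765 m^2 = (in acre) 9.304e-06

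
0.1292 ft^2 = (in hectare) 1.2e-06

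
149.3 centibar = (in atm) 1.473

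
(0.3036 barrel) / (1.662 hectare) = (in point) 0.008233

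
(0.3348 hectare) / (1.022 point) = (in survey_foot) 3.047e+07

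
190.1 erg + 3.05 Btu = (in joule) 3218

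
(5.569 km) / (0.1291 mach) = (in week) 0.0002095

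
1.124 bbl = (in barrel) 1.124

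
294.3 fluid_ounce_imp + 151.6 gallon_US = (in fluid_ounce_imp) 2.049e+04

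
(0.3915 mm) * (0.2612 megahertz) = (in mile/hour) 228.7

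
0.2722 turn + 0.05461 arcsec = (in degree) 97.99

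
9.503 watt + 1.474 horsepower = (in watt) 1109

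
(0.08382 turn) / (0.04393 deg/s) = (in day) 0.00795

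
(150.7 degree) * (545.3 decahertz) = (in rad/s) 1.434e+04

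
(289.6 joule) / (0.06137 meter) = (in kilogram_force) 481.2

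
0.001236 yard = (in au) 7.555e-15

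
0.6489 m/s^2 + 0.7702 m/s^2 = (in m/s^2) 1.419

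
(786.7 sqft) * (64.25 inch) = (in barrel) 750.2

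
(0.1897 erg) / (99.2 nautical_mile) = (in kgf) 1.053e-14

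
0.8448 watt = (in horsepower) 0.001133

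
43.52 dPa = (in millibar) 0.04352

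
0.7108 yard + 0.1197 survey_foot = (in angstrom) 6.864e+09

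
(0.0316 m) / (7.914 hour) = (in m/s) 1.109e-06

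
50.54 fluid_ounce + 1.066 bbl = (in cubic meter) 0.171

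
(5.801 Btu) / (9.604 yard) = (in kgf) 71.07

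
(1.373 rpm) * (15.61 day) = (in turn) 3.086e+04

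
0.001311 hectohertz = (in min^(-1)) 7.866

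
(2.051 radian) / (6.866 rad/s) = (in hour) 8.298e-05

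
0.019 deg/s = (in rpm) 0.003167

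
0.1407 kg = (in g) 140.7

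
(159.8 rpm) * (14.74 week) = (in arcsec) 3.077e+13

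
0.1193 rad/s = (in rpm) 1.139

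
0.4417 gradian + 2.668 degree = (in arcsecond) 1.104e+04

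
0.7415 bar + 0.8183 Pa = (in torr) 556.2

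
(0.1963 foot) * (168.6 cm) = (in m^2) 0.1009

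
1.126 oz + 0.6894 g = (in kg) 0.03261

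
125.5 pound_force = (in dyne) 5.583e+07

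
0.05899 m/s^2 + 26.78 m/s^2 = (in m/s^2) 26.84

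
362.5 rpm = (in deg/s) 2175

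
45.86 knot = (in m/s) 23.59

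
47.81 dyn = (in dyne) 47.81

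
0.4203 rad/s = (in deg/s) 24.08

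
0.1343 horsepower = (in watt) 100.1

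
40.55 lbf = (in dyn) 1.804e+07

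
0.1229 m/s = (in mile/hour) 0.2749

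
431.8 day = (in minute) 6.218e+05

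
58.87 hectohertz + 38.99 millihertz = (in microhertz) 5.887e+09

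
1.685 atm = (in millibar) 1707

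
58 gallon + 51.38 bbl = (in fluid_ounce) 2.836e+05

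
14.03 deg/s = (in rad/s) 0.2449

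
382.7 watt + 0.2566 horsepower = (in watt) 574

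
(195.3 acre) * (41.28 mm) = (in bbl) 2.052e+05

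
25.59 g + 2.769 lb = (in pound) 2.825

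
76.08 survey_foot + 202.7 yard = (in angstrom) 2.085e+12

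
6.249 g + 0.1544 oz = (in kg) 0.01063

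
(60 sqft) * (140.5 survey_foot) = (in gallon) 6.306e+04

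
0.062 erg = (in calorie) 1.482e-09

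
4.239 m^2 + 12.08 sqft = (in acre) 0.001325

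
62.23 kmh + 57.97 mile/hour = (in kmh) 155.5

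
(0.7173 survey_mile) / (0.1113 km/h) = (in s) 3.734e+04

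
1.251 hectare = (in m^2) 1.251e+04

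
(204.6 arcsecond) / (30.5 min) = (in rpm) 5.176e-06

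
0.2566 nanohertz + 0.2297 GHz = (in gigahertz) 0.2297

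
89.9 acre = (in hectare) 36.38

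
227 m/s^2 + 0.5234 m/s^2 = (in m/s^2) 227.5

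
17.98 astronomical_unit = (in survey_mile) 1.671e+09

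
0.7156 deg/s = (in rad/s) 0.01249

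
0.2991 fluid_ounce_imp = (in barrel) 5.345e-05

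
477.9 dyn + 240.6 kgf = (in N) 2359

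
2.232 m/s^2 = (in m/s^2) 2.232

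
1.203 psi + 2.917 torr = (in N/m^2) 8683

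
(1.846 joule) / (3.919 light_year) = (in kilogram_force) 5.077e-18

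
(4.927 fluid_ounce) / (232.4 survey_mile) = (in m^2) 3.896e-10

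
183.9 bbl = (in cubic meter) 29.24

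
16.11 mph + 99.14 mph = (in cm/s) 5152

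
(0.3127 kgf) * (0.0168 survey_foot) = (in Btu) 1.488e-05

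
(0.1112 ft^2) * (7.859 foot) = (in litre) 24.75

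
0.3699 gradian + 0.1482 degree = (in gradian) 0.5346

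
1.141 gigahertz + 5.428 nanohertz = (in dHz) 1.141e+10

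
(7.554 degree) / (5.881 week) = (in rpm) 3.54e-07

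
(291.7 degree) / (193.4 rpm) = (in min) 0.00419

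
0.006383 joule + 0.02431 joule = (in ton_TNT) 7.336e-12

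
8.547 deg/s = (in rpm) 1.425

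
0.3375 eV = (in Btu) 5.125e-23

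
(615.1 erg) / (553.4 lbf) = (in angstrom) 249.9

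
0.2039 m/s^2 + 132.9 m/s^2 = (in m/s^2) 133.1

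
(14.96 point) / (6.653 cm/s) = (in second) 0.07933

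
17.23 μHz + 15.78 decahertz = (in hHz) 1.578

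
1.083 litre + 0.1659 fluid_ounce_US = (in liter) 1.088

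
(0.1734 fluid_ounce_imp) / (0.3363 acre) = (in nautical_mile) 1.955e-12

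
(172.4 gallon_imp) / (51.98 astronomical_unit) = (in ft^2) 1.085e-12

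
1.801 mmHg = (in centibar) 0.2401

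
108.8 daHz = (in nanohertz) 1.088e+12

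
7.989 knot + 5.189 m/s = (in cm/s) 929.9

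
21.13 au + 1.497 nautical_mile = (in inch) 1.244e+14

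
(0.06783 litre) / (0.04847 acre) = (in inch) 1.361e-05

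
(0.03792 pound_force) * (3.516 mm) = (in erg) 5931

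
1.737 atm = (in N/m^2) 1.76e+05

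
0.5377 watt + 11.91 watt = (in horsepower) 0.01669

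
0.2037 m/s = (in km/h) 0.7333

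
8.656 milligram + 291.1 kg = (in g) 2.911e+05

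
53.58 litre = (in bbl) 0.337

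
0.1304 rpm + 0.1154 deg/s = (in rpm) 0.1496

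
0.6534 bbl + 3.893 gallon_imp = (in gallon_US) 32.12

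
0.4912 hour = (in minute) 29.47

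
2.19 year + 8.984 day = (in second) 6.984e+07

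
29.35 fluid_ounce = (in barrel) 0.005459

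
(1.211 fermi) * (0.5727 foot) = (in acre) 5.224e-20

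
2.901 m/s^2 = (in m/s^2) 2.901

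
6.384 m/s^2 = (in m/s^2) 6.384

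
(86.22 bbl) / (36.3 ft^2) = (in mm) 4065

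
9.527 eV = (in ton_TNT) 3.648e-28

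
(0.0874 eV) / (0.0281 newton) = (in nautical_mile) 2.691e-22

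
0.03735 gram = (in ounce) 0.001317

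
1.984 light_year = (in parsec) 0.6083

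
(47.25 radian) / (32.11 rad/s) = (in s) 1.472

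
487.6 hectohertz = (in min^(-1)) 2.926e+06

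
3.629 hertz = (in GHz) 3.629e-09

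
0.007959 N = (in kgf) 0.0008116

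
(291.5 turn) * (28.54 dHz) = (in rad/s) 5227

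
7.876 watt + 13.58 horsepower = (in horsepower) 13.59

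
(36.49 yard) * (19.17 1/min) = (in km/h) 38.38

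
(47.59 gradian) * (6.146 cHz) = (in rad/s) 0.04594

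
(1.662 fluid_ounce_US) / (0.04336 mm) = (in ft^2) 12.2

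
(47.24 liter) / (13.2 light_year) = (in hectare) 3.783e-23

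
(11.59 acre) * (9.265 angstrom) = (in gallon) 0.01148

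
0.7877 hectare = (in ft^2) 8.479e+04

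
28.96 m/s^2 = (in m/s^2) 28.96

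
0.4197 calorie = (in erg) 1.756e+07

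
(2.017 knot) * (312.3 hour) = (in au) 7.798e-06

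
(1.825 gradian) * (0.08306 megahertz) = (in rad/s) 2381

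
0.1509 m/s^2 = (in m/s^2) 0.1509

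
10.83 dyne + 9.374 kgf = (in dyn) 9.193e+06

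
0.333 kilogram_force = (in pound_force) 0.7341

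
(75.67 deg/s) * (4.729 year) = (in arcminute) 6.771e+11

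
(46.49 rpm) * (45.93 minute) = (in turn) 2135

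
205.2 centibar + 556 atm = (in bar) 565.4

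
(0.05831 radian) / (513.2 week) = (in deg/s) 1.076e-08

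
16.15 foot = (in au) 3.291e-11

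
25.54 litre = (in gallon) 6.747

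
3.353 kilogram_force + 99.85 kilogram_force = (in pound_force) 227.5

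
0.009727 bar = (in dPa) 9727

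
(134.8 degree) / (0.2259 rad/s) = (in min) 0.1736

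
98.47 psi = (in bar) 6.789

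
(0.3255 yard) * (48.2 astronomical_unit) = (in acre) 5.303e+08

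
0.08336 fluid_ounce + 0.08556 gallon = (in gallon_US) 0.08621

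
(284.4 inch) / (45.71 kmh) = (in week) 9.407e-07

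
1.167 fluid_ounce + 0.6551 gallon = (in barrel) 0.01581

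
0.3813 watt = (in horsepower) 0.0005113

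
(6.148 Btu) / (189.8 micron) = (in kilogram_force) 3.485e+06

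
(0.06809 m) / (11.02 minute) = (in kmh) 0.0003707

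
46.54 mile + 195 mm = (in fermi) 7.49e+19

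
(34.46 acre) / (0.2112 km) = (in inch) 2.6e+04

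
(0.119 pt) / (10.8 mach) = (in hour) 3.171e-12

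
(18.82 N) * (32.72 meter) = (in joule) 615.8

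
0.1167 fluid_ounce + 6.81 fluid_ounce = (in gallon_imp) 0.04506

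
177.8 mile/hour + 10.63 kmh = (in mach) 0.2421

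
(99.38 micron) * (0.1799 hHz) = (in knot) 0.003475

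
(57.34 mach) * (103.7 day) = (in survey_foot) 5.739e+11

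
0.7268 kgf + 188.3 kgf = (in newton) 1854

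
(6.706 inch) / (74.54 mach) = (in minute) 1.119e-07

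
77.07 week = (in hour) 1.295e+04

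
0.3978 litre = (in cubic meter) 0.0003978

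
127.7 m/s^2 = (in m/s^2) 127.7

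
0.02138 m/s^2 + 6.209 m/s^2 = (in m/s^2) 6.23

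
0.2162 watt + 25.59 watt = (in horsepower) 0.03461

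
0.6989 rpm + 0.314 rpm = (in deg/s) 6.077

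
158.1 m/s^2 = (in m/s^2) 158.1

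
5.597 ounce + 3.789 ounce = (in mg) 2.661e+05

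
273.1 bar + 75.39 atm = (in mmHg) 2.621e+05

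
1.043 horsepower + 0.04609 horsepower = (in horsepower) 1.089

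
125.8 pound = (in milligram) 5.706e+07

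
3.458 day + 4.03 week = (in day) 31.67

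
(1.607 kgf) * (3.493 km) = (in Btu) 52.17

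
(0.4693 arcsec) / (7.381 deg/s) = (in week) 2.92e-11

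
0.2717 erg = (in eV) 1.696e+11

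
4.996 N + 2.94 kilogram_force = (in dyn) 3.383e+06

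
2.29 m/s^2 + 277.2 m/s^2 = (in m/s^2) 279.5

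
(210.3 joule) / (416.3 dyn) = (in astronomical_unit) 3.377e-07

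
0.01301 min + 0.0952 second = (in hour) 0.0002433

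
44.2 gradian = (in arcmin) 2387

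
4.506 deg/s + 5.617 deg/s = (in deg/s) 10.12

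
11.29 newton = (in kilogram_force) 1.151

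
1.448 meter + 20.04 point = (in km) 0.001455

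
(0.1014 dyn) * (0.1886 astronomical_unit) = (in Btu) 27.12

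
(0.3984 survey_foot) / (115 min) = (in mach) 5.169e-08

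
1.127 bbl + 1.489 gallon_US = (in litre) 184.8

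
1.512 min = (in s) 90.72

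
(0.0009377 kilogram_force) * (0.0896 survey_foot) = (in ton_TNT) 6.002e-14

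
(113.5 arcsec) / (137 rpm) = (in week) 6.342e-11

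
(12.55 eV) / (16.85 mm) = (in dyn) 1.193e-11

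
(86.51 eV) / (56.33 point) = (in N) 6.975e-16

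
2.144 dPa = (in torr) 0.001608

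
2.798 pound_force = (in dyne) 1.245e+06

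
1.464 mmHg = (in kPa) 0.1952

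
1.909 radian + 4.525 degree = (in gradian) 126.6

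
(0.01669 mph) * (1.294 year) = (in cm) 3.045e+07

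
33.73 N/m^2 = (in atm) 0.0003329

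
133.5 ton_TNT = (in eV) 3.486e+30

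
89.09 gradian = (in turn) 0.2227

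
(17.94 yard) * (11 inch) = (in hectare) 0.0004583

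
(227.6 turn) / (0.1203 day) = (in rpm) 1.314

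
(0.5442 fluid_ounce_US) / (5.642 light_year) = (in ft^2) 3.245e-21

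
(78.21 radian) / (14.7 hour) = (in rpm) 0.01411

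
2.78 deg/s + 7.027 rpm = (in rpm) 7.49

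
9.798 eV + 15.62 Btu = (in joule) 1.648e+04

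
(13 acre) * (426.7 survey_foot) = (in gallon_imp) 1.505e+09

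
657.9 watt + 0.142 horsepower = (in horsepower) 1.024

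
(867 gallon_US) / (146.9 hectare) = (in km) 2.234e-09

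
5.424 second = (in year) 1.72e-07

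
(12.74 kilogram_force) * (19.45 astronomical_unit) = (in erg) 3.635e+21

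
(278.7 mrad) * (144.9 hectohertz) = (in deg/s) 2.314e+05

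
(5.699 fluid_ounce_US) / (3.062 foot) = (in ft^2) 0.001944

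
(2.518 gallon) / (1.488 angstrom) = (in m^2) 6.406e+07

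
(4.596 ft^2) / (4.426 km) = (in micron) 96.47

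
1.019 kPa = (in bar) 0.01019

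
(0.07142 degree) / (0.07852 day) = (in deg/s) 1.053e-05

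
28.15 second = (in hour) 0.007819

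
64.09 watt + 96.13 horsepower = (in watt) 7.175e+04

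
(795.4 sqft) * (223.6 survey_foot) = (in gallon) 1.33e+06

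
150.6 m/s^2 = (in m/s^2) 150.6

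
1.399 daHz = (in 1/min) 839.4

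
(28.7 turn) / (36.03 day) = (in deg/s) 0.003319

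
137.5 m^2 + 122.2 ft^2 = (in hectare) 0.01489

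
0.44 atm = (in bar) 0.4458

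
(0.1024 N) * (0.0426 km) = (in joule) 4.362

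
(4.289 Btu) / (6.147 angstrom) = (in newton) 7.362e+12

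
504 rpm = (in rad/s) 52.78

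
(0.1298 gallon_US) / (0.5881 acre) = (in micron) 0.2065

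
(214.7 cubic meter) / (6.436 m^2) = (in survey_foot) 109.4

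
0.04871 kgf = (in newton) 0.4777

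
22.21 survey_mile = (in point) 1.013e+08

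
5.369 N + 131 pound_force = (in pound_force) 132.2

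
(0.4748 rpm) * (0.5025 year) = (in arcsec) 1.625e+11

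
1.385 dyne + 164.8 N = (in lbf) 37.05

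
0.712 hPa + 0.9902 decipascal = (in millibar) 0.713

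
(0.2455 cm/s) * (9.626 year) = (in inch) 2.934e+07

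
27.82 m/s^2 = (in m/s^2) 27.82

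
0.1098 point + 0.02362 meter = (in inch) 0.9314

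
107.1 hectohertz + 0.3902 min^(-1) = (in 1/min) 6.426e+05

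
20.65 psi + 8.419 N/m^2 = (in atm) 1.405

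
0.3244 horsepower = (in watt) 241.9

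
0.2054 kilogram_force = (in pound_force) 0.4528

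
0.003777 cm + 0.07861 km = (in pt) 2.228e+05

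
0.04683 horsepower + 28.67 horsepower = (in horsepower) 28.72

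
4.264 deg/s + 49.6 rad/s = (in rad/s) 49.67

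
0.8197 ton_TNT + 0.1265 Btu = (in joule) 3.43e+09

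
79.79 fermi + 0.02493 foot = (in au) 5.079e-14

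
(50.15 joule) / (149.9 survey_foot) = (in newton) 1.098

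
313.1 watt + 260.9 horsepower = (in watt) 1.949e+05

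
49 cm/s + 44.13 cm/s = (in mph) 2.083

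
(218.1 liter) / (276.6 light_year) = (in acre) 2.059e-23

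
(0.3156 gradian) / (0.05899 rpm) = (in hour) 0.0002229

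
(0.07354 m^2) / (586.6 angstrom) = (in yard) 1.371e+06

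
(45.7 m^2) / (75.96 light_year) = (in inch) 2.504e-15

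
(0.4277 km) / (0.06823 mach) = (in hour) 0.005114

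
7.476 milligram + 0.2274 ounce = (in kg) 0.006454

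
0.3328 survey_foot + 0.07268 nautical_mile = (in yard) 147.3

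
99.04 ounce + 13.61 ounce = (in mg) 3.194e+06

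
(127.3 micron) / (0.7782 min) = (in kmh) 9.815e-06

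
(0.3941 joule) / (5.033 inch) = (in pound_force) 0.693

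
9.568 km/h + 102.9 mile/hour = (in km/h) 175.2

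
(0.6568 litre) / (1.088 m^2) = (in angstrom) 6.037e+06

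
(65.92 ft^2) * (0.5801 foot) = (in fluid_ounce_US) 3.662e+04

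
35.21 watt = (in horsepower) 0.04722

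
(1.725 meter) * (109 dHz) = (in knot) 36.55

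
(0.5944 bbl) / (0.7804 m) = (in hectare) 1.211e-05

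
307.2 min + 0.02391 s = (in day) 0.2133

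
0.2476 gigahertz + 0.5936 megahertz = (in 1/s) 2.482e+08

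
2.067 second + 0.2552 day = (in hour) 6.125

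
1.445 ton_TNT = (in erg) 6.046e+16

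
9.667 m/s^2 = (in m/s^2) 9.667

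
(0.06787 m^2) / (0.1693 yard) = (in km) 0.0004384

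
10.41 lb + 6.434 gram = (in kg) 4.728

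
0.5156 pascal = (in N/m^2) 0.5156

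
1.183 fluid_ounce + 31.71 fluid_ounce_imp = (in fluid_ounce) 31.65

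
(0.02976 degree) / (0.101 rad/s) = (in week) 8.503e-09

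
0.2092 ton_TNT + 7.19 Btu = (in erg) 8.753e+15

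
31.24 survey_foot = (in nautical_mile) 0.005141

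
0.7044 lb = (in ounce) 11.27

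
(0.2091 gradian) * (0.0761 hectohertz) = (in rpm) 0.2387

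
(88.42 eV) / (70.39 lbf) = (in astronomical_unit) 3.024e-31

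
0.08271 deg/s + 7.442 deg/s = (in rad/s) 0.1313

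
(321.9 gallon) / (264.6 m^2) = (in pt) 13.05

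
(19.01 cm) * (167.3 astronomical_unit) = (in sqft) 5.121e+13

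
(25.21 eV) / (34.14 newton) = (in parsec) 3.834e-36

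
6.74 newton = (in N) 6.74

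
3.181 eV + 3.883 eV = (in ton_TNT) 2.705e-28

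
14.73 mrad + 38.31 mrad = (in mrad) 53.04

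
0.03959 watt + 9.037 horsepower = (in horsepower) 9.037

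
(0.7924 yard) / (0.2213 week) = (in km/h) 1.949e-05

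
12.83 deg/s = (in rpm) 2.138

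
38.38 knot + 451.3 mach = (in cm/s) 1.537e+07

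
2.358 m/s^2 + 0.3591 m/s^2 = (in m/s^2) 2.717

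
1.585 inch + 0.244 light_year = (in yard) 2.525e+15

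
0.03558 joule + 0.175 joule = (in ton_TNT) 5.033e-11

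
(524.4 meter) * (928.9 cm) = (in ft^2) 5.243e+04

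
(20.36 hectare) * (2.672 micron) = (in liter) 544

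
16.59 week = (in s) 1.003e+07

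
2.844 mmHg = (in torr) 2.844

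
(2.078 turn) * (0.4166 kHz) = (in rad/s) 5439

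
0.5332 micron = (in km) 5.332e-10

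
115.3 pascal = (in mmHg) 0.8648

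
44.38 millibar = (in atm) 0.0438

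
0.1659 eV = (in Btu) 2.519e-23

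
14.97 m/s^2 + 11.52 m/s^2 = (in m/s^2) 26.49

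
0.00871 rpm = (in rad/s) 0.0009121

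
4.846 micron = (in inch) 0.0001908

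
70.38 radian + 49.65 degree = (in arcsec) 1.47e+07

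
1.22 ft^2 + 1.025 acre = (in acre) 1.025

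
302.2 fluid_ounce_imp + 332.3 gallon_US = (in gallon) 334.6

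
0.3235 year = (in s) 1.02e+07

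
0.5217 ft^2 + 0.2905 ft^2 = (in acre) 1.865e-05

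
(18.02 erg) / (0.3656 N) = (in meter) 4.929e-06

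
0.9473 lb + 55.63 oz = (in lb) 4.424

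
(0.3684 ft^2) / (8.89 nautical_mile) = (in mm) 0.002079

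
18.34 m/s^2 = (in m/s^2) 18.34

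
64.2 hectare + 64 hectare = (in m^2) 1.282e+06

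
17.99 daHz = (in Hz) 179.9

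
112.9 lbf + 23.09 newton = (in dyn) 5.253e+07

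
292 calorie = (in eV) 7.625e+21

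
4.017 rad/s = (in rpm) 38.36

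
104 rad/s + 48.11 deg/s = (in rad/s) 104.8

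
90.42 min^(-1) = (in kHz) 0.001507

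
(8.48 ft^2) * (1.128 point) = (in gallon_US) 0.08282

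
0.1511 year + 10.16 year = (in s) 3.252e+08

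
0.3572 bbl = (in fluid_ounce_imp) 1999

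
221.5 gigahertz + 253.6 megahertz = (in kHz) 2.218e+08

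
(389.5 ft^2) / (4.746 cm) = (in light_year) 8.059e-14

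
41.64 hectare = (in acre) 102.9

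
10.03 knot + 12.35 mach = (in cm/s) 4.21e+05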